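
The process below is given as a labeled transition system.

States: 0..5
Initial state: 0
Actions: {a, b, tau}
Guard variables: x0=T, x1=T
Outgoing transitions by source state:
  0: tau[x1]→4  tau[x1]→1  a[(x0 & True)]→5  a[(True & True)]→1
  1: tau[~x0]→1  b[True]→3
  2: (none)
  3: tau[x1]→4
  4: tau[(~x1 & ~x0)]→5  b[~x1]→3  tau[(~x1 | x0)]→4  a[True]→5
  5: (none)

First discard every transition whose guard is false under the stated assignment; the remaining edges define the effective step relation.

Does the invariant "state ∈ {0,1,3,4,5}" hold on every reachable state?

Allowed set {0,1,3,4,5}
Reachable = {0,1,3,4,5}
  0: ok
  1: ok
  3: ok
  4: ok
  5: ok

Answer: INVARIANT HOLDS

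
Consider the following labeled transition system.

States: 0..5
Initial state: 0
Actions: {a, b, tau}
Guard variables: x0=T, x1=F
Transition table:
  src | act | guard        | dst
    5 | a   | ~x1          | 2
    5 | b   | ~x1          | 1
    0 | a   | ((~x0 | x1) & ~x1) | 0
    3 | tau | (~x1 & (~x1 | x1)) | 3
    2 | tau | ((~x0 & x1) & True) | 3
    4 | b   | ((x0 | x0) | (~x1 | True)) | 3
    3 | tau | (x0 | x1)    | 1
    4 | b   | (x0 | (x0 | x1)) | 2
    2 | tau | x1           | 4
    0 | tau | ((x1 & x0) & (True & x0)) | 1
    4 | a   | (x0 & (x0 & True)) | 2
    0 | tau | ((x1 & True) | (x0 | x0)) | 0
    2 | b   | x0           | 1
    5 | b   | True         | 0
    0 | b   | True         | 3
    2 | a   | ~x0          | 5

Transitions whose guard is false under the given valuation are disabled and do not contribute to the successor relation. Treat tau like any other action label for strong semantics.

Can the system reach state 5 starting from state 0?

Guard filter leaves 11 enabled edge(s).
depth 0: {0}
depth 1: {3}  total {0,3}
depth 2: {1}  total {0,1,3}
Reachable = {0,1,3}

Answer: UNREACHABLE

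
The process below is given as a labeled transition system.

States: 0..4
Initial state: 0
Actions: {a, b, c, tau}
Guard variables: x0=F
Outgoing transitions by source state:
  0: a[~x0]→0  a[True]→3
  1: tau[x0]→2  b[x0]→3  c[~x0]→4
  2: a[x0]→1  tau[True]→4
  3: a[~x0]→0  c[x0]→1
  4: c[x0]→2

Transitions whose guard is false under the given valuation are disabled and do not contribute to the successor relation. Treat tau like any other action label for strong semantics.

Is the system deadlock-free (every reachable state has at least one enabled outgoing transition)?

Answer: DEADLOCK-FREE

Trace:
Reachable = {0,3}
  0: a→0  a→3  [2 exit(s)]
  3: a→0  [1 exit(s)]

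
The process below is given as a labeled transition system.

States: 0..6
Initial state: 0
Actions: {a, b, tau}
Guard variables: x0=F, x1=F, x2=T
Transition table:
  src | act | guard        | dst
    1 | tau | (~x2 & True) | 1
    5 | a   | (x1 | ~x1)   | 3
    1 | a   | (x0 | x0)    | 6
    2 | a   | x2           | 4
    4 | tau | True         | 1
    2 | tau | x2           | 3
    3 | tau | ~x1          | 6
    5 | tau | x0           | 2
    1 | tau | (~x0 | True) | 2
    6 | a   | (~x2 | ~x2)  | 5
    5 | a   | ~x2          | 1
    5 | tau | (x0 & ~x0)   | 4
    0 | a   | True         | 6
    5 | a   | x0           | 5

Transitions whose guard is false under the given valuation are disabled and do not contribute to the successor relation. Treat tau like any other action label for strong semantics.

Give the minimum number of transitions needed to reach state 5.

Breadth-first toward 5:
  L0 = {0}
  L1 = {6}
5 never appears.

Answer: UNREACHABLE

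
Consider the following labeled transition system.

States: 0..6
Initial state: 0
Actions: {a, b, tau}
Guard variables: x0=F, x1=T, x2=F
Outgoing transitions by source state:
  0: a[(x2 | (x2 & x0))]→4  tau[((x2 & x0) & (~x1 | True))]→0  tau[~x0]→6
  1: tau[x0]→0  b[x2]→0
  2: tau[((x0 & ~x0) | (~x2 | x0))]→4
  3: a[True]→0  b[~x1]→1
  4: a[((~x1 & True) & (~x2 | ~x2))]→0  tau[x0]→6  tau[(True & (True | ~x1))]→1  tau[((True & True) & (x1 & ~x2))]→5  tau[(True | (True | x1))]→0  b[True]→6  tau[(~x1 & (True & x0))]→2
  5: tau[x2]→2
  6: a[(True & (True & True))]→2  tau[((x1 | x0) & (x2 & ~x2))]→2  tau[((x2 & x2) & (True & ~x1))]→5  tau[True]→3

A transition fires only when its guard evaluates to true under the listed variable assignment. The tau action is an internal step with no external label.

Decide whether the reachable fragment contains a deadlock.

R = {0,1,2,3,4,5,6}
  0: tau→6  [1 exit(s)]
  1: ∅  [deadlock]
  2: tau→4  [1 exit(s)]
  3: a→0  [1 exit(s)]
  4: b→6  tau→0  tau→1  tau→5  [4 exit(s)]
  5: ∅  [deadlock]
  6: a→2  tau→3  [2 exit(s)]
trace reaching 1: tau·a·tau·tau

Answer: DEADLOCK at state 1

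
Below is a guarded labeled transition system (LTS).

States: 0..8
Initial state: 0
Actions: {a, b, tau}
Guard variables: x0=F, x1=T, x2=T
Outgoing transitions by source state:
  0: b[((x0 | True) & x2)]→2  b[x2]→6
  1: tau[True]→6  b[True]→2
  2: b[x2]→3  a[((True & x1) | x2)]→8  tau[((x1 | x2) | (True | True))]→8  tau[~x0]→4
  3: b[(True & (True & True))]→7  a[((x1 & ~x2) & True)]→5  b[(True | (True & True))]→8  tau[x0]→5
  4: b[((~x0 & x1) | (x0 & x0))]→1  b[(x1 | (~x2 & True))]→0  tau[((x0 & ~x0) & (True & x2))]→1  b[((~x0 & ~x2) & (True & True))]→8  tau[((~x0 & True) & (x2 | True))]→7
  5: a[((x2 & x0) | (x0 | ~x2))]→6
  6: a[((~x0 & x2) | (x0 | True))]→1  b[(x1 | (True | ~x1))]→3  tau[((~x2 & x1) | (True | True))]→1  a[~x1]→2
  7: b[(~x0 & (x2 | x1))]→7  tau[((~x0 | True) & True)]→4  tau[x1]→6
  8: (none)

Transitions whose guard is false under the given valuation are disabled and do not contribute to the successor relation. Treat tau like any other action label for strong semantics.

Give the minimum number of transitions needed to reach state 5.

Answer: UNREACHABLE

Trace:
Layered search for 5:
  L0 = {0}
  L1 = {2,6}
  L2 = {1,3,4,8}
  L3 = {7}
5 never appears.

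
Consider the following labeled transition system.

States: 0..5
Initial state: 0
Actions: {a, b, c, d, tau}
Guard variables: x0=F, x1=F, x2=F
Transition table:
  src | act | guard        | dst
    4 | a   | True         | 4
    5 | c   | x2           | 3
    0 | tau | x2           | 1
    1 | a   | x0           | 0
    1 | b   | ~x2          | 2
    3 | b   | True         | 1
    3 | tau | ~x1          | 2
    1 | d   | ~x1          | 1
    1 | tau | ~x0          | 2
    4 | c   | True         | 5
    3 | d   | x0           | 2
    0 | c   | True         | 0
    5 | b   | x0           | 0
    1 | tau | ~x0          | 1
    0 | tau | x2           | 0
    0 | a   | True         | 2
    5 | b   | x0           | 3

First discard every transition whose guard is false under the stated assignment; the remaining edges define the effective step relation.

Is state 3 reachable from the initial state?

After dropping false guards: 10 live edges.
L0 = {0}
L1 = {2}  now seen {0,2}
R = {0,2}

Answer: UNREACHABLE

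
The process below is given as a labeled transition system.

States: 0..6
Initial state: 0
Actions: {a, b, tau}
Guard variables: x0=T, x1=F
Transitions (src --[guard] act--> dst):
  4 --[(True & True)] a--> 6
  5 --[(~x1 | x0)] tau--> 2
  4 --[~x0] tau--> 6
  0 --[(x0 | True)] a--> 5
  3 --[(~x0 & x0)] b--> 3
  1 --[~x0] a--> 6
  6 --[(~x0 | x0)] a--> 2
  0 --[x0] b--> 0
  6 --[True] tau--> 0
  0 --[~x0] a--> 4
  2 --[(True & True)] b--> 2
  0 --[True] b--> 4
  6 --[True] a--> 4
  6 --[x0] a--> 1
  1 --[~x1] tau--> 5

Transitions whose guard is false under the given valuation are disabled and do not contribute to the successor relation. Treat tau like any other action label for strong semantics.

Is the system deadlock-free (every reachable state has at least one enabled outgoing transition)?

Answer: DEADLOCK-FREE

Working:
Reach set: {0,1,2,4,5,6}
  0: a→5  b→0  b→4  [3 exit(s)]
  1: tau→5  [1 exit(s)]
  2: b→2  [1 exit(s)]
  4: a→6  [1 exit(s)]
  5: tau→2  [1 exit(s)]
  6: a→1  a→2  a→4  tau→0  [4 exit(s)]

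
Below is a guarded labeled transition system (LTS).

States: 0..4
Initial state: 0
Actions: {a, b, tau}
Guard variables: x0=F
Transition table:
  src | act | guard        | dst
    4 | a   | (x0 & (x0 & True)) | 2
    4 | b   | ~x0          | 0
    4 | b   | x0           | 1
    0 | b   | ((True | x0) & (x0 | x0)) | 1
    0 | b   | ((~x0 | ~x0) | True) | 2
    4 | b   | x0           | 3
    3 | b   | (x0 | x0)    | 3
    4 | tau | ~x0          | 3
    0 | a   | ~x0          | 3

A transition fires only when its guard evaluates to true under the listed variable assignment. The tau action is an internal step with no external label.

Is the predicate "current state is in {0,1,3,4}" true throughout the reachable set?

Answer: INVARIANT VIOLATED at state 2

Working:
Inv-set: {0,1,3,4}
Reach set: {0,2,3}
  0: safe
  2: ✗ unsafe
  3: safe
witness against invariant: b → 2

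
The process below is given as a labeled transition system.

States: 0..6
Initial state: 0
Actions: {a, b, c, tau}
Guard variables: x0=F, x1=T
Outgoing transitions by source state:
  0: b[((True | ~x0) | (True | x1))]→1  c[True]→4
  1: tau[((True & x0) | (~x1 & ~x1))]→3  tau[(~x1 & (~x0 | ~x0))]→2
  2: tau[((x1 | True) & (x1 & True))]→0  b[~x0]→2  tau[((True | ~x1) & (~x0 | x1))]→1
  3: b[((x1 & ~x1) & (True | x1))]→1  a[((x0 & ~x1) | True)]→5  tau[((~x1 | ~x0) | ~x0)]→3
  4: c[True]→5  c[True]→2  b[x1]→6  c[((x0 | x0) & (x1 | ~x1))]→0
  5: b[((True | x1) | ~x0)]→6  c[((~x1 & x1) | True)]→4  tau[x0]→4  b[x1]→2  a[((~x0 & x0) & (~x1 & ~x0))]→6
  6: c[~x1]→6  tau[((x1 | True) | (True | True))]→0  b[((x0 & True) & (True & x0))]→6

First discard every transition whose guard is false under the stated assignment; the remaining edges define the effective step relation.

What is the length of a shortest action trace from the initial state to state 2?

Answer: 2

Trace:
Breadth-first toward 2:
  depth 0: {0}
  depth 1: {1,4}
  depth 2: {2,5,6}
first hit 2 at d=2 via c·c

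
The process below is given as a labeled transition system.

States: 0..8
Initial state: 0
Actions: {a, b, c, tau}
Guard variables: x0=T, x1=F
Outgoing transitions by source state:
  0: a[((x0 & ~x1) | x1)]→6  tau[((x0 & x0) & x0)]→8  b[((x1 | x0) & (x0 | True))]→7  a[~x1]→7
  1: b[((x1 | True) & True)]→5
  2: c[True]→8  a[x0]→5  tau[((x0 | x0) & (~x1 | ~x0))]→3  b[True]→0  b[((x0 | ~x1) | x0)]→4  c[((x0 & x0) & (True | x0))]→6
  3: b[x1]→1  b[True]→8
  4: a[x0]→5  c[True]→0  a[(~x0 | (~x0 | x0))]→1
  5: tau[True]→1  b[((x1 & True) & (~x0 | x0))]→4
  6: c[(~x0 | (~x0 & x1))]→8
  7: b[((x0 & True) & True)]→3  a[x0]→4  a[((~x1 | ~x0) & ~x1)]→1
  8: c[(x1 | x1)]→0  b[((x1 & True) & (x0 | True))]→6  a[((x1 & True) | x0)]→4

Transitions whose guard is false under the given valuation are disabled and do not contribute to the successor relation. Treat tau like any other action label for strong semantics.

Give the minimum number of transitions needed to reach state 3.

Layered search for 3:
  Layer 0: {0}
  Layer 1: {6,7,8}
  Layer 2: {1,3,4}
first hit 3 at d=2 via a·b

Answer: 2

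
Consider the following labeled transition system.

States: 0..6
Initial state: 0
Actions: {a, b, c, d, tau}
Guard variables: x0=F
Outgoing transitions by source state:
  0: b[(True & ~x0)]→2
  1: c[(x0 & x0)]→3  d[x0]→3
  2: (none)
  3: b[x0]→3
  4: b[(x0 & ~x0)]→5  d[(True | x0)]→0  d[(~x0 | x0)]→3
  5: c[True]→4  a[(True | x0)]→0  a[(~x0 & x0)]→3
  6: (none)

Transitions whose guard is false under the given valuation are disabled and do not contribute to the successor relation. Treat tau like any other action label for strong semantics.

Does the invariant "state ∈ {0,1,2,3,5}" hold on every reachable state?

Answer: INVARIANT HOLDS

Analysis:
Safe = {0,1,2,3,5}
Reach set: {0,2}
  0: safe
  2: safe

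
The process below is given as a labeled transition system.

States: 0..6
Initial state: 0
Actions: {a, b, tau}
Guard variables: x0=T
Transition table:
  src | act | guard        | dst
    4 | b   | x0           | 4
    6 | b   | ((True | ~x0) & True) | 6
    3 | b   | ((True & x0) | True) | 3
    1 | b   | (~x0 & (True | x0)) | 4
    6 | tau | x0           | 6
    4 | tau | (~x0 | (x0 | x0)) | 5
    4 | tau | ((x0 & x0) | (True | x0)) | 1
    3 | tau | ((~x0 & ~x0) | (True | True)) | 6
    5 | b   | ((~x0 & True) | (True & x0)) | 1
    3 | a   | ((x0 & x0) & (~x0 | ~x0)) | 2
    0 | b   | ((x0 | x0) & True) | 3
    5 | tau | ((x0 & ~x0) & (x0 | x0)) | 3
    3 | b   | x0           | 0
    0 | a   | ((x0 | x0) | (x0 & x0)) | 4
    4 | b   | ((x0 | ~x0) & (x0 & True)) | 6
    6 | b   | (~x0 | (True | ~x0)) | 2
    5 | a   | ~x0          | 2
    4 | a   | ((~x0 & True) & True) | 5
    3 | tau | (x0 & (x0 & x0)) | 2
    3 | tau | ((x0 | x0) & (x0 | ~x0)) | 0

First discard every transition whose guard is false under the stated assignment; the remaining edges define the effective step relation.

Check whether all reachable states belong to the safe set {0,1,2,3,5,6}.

Answer: INVARIANT VIOLATED at state 4

Analysis:
Inv-set: {0,1,2,3,5,6}
Reachable = {0,1,2,3,4,5,6}
  0: safe
  1: safe
  2: safe
  3: safe
  4: ✗ unsafe
  5: safe
  6: safe
reach 4 via a — violates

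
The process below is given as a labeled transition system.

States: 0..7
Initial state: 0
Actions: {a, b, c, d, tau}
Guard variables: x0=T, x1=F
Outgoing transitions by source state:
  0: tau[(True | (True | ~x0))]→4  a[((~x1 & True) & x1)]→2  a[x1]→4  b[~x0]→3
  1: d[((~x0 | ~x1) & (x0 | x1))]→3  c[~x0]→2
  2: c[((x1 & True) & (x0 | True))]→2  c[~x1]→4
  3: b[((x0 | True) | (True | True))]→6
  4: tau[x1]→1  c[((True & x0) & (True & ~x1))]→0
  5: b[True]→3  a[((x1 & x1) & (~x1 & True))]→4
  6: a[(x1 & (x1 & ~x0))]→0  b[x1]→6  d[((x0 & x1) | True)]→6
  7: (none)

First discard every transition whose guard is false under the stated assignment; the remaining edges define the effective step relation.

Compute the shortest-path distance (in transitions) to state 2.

Answer: UNREACHABLE

Trace:
Layered search for 2:
  L0 = {0}
  L1 = {4}
2 never appears.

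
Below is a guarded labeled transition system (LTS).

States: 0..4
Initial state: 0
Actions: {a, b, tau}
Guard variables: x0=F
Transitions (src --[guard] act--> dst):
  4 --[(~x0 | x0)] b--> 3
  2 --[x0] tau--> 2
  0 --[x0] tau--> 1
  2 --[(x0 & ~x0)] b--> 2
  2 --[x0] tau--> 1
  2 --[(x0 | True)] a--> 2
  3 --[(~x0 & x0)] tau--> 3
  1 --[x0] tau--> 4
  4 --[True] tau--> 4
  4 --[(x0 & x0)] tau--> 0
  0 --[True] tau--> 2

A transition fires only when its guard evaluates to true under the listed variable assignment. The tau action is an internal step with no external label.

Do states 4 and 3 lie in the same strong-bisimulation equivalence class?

Bisimulation quotient by refinement:
  round 0: {{0,1,2,3,4}}
  round 1: {{0},{1,3},{2},{4}}
4 equivalence class(es) (converged in 2)
class of 4: {4}; class of 3: {1,3}

Answer: NOT BISIMILAR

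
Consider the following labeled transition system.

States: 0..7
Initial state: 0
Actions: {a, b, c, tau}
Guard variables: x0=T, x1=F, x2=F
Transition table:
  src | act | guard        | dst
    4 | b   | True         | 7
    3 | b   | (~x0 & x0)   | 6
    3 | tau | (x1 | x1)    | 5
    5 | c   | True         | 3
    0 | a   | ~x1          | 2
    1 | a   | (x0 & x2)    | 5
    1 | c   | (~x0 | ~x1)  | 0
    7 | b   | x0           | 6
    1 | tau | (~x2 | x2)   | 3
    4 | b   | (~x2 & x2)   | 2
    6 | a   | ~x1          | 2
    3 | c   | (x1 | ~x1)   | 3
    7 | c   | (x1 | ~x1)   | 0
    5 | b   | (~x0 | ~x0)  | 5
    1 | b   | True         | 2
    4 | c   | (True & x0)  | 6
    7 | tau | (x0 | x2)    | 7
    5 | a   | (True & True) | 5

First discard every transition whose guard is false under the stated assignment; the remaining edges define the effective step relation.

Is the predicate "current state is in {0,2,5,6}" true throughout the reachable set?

Answer: INVARIANT HOLDS

Analysis:
Inv-set: {0,2,5,6}
R = {0,2}
  0: safe
  2: safe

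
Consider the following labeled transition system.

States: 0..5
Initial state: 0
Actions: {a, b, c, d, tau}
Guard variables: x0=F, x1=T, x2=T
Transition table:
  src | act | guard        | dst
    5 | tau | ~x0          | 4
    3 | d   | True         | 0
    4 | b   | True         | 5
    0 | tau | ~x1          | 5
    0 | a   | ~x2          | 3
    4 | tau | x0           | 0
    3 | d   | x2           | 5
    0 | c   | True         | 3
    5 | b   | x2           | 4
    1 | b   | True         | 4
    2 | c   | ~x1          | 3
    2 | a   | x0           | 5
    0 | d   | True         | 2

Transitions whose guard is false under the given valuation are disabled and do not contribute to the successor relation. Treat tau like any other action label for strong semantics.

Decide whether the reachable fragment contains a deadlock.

Answer: DEADLOCK at state 2

Analysis:
R = {0,2,3,4,5}
  0: c→3  d→2  [2 out]
  2: ∅  [STUCK]
  3: d→0  d→5  [2 out]
  4: b→5  [1 out]
  5: b→4  tau→4  [2 out]
trace reaching 2: d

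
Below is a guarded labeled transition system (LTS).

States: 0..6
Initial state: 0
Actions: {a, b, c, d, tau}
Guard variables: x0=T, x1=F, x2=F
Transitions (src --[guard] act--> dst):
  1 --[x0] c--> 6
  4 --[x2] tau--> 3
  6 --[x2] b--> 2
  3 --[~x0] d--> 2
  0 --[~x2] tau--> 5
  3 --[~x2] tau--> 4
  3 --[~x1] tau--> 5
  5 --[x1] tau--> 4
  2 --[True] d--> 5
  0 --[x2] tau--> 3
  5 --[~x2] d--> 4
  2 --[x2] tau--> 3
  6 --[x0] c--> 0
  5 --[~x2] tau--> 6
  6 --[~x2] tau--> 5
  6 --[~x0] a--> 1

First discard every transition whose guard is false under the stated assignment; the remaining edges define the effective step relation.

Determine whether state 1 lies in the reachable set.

Answer: UNREACHABLE

Working:
9 transition(s) survive guard evaluation.
depth 0: {0}
depth 1: {5}  cumulative {0,5}
depth 2: {4,6}  cumulative {0,4,5,6}
Reach set: {0,4,5,6}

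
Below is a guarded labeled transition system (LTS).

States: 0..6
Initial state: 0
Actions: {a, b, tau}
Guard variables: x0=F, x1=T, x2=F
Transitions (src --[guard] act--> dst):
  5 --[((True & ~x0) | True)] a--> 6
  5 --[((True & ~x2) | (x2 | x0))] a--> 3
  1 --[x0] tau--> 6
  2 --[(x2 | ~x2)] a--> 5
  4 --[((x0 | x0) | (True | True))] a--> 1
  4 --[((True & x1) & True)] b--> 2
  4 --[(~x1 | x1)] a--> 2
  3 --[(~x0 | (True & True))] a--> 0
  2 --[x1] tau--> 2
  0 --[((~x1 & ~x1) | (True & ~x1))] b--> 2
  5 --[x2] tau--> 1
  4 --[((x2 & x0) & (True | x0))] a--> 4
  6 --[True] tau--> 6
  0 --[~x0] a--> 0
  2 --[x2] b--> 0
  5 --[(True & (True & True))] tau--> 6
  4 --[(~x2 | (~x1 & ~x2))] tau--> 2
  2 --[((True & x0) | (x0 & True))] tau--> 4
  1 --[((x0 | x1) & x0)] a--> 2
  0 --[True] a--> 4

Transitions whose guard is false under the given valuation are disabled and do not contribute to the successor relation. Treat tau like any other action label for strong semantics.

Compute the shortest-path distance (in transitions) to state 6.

BFS to 6:
  Layer 0: {0}
  Layer 1: {4}
  Layer 2: {1,2}
  Layer 3: {5}
  Layer 4: {3,6}
depth(6)=4, e.g. a·a·a·a

Answer: 4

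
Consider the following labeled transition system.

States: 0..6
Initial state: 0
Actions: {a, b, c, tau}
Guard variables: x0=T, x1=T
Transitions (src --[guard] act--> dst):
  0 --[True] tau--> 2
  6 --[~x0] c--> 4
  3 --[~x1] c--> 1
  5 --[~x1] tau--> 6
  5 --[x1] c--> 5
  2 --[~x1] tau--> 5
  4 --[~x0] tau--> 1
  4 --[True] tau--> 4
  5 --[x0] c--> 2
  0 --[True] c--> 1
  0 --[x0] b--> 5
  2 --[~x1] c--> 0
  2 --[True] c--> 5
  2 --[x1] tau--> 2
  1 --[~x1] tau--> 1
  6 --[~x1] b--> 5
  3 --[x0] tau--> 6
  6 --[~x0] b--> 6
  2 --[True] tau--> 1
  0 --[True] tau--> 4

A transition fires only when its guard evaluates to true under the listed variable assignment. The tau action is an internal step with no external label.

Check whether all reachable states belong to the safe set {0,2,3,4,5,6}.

Safe = {0,2,3,4,5,6}
Reach set: {0,1,2,4,5}
  0: ✓
  1: outside
  2: ✓
  4: ✓
  5: ✓
witness against invariant: c → 1

Answer: INVARIANT VIOLATED at state 1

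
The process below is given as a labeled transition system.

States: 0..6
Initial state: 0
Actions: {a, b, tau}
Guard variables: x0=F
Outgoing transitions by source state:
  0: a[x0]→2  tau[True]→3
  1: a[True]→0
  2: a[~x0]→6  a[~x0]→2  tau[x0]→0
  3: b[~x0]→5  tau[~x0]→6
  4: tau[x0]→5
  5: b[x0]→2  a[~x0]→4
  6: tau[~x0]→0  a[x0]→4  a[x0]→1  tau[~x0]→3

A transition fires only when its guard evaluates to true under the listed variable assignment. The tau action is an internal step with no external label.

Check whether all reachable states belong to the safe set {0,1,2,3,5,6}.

Safe = {0,1,2,3,5,6}
R = {0,3,4,5,6}
  0: ✓
  3: ✓
  4: VIOLATES
  5: ✓
  6: ✓
witness against invariant: tau·b·a → 4

Answer: INVARIANT VIOLATED at state 4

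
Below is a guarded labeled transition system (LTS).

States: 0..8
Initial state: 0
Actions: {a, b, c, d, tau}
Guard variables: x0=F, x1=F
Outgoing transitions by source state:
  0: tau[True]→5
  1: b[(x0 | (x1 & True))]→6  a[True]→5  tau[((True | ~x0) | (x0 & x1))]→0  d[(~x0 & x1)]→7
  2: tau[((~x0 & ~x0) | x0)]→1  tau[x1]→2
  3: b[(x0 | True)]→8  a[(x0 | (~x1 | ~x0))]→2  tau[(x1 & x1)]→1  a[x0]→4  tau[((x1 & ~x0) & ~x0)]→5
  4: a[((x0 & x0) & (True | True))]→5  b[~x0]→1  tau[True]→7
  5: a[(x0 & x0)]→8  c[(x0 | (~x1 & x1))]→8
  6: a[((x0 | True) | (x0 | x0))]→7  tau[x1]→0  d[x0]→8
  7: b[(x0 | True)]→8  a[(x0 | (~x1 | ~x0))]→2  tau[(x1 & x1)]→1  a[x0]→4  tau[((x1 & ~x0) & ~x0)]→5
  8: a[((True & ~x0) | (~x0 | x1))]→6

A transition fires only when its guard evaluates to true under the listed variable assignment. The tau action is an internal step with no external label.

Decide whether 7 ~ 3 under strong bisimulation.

Answer: BISIMILAR

Trace:
Compute ~ classes (split until stable):
  π0 = {{0,1,2,3,4,5,6,7,8}}
  π1 = {{0,2},{1},{3,7},{4},{5},{6,8}}
  π2 = {{0},{1},{2},{3,7},{4},{5},{6},{8}}
8 equivalence class(es) (converged in 3)
class of 7: {3,7}; class of 3: {3,7}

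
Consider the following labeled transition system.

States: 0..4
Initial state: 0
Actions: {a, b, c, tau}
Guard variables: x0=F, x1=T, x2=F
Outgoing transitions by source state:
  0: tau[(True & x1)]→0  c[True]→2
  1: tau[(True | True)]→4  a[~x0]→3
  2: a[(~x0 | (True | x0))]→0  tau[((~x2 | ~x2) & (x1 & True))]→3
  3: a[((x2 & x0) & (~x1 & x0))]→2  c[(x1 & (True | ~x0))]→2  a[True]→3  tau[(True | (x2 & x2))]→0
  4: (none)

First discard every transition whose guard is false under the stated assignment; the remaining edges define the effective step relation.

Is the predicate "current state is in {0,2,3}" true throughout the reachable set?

Safe = {0,2,3}
Reach set: {0,2,3}
  0: ok
  2: ok
  3: ok

Answer: INVARIANT HOLDS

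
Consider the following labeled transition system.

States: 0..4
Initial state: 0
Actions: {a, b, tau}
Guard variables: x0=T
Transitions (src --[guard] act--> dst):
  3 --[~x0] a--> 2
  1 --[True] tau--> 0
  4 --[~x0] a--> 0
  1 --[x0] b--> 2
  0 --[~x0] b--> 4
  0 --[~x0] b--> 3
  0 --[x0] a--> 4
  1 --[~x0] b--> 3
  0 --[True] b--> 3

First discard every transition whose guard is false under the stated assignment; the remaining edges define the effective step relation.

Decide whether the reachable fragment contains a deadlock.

Answer: DEADLOCK at state 3

Analysis:
Reach set: {0,3,4}
  0: a→4  b→3  [2 exit(s)]
  3: ∅  [deadlock]
  4: ∅  [deadlock]
trace reaching 3: b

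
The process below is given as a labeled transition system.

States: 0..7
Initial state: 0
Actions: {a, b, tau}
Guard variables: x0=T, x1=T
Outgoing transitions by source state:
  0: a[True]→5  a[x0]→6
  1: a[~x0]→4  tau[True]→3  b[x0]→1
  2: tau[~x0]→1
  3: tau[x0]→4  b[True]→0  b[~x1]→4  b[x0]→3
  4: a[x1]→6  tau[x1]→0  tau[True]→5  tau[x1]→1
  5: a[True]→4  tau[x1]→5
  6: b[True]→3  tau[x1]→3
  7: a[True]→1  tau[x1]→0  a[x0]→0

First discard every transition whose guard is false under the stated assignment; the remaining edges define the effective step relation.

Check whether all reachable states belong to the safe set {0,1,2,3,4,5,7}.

Answer: INVARIANT VIOLATED at state 6

Working:
Allowed set {0,1,2,3,4,5,7}
Reach set: {0,1,3,4,5,6}
  0: ✓
  1: ✓
  3: ✓
  4: ✓
  5: ✓
  6: VIOLATES
witness against invariant: a → 6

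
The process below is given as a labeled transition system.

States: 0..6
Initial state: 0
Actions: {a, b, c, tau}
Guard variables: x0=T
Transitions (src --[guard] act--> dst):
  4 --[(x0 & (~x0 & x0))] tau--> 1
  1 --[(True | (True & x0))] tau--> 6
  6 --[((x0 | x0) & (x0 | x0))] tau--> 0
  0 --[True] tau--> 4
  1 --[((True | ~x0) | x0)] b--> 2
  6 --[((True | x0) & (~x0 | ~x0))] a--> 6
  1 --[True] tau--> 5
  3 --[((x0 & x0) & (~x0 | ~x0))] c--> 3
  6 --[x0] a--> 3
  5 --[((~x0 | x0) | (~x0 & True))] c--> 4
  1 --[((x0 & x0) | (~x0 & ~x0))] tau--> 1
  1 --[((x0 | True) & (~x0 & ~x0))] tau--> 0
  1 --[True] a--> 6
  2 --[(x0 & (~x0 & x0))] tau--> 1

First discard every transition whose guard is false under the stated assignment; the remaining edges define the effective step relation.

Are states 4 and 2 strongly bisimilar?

Answer: BISIMILAR

Working:
Compute ~ classes (split until stable):
  π0 = {{0,1,2,3,4,5,6}}
  π1 = {{0},{1},{2,3,4},{5},{6}}
5 equivalence class(es) (converged in 2)
4∈{2,3,4}, 2∈{2,3,4}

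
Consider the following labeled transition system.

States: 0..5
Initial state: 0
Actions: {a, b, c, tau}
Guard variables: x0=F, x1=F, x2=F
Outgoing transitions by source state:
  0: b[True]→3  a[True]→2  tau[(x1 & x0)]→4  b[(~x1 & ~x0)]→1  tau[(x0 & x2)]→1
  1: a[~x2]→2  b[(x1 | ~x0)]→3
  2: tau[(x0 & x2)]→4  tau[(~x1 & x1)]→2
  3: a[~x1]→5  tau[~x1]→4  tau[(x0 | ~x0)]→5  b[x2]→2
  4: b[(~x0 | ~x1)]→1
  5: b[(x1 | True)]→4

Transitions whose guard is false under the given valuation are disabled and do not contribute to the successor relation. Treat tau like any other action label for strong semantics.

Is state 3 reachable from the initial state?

Answer: REACHABLE

Trace:
10 transition(s) survive guard evaluation.
Layer 0: {0}
Layer 1: {1,2,3}  cumulative {0,1,2,3}
Layer 2: {4,5}  cumulative {0,1,2,3,4,5}
R = {0,1,2,3,4,5}
trace reaching 3: b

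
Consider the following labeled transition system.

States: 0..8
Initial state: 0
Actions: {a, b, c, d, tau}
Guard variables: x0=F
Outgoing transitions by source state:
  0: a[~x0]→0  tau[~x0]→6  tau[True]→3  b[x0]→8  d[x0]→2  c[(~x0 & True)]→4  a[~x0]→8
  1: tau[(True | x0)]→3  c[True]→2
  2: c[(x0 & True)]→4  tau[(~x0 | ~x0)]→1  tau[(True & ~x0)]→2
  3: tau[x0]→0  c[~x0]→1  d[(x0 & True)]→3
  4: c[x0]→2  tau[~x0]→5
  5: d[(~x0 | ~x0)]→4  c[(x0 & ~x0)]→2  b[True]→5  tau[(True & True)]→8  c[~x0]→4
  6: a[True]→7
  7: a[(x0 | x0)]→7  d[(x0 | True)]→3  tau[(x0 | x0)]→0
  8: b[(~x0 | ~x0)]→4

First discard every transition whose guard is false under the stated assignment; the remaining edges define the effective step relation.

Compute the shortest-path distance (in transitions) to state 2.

Answer: 3

Analysis:
BFS to 2:
  depth 0: {0}
  depth 1: {3,4,6,8}
  depth 2: {1,5,7}
  depth 3: {2}
first hit 2 at d=3 via tau·c·c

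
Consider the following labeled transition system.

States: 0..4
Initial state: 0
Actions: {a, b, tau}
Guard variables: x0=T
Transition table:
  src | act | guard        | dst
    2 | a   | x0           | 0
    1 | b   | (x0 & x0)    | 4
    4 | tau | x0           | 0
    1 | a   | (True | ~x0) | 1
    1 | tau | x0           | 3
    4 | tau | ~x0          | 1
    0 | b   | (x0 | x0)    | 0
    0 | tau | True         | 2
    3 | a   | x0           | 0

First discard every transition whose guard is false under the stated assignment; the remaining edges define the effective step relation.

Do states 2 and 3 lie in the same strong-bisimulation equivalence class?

Answer: BISIMILAR

Analysis:
Bisimulation quotient by refinement:
  P[0] = {{0,1,2,3,4}}
  P[1] = {{0},{1},{2,3},{4}}
Fixed point at round 2; 4 class(es).
[2]={2,3}  [3]={2,3}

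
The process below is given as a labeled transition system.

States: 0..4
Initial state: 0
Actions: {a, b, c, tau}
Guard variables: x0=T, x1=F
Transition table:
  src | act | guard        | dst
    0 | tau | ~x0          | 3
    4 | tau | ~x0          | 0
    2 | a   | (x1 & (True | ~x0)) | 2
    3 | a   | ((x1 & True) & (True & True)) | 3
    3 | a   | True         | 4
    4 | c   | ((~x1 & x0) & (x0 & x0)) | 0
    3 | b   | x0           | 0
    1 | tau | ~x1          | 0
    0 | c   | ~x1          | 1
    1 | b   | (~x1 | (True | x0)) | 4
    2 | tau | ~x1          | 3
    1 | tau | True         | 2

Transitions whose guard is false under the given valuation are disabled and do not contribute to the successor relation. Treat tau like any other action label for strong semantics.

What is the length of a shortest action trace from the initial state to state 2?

Answer: 2

Analysis:
Layered search for 2:
  Layer 0: {0}
  Layer 1: {1}
  Layer 2: {2,4}
depth(2)=2, e.g. c·tau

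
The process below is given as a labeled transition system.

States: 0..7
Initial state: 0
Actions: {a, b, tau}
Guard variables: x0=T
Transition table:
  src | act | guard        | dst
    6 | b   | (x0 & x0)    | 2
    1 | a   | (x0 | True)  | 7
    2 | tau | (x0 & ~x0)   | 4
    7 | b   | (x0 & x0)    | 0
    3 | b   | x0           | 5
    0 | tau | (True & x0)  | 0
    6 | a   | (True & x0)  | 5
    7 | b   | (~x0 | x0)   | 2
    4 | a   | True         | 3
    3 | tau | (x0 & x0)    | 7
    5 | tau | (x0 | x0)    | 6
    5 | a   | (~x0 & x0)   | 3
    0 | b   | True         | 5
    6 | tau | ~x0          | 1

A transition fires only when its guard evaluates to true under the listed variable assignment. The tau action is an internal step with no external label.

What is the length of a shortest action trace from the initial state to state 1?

Breadth-first toward 1:
  Layer 0: {0}
  Layer 1: {5}
  Layer 2: {6}
  Layer 3: {2}
1 never appears.

Answer: UNREACHABLE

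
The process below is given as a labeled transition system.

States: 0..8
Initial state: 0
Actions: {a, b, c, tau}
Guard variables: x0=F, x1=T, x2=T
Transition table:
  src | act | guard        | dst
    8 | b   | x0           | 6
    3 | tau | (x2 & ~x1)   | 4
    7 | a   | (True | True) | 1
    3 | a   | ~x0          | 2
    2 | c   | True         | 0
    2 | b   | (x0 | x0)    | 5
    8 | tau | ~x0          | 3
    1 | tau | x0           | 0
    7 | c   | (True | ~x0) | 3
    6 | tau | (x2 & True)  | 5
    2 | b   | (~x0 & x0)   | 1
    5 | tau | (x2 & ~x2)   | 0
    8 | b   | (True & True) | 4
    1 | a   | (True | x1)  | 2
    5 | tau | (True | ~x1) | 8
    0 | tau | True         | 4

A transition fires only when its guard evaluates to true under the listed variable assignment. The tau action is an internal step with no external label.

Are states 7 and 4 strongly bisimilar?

Compute ~ classes (split until stable):
  round 0: {{0,1,2,3,4,5,6,7,8}}
  round 1: {{0,5,6},{1,3},{2},{4},{7},{8}}
  round 2: {{0},{1,3},{2},{4},{5},{6},{7},{8}}
Fixed point at round 3; 8 class(es).
[7]={7}  [4]={4}

Answer: NOT BISIMILAR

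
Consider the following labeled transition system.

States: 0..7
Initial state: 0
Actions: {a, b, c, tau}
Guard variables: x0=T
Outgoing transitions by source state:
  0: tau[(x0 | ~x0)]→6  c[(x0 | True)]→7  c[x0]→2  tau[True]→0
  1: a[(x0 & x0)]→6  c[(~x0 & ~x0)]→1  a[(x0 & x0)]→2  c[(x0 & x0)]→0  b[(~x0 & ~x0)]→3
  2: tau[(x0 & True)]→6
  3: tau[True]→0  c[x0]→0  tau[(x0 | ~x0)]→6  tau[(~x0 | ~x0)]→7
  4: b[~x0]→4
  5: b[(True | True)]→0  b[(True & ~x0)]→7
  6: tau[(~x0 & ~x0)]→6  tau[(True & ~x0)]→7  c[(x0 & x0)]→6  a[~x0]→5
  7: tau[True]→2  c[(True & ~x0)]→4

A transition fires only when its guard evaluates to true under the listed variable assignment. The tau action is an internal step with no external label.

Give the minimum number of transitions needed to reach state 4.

Breadth-first toward 4:
  depth 0: {0}
  depth 1: {2,6,7}
4 never appears.

Answer: UNREACHABLE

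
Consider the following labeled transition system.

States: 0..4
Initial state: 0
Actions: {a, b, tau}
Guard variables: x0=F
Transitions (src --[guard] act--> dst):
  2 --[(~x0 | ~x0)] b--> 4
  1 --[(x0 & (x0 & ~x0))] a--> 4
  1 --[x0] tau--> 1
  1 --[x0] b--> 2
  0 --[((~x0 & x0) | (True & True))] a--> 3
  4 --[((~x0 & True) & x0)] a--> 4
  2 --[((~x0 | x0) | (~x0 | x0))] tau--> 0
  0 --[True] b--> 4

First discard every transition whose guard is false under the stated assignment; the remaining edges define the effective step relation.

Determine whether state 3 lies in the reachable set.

Guard filter leaves 4 enabled edge(s).
Layer 0: {0}
Layer 1: {3,4}  total {0,3,4}
Reachable = {0,3,4}
Path to 3: a

Answer: REACHABLE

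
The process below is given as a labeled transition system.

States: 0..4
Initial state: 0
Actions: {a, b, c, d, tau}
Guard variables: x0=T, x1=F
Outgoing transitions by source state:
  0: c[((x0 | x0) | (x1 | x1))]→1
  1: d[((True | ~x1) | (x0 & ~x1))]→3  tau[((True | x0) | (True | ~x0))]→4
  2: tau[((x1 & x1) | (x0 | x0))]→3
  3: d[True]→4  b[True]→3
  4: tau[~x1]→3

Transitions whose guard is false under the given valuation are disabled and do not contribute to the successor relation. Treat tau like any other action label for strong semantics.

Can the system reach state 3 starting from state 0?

After dropping false guards: 7 live edges.
depth 0: {0}
depth 1: {1}  total {0,1}
depth 2: {3,4}  total {0,1,3,4}
R = {0,1,3,4}
Path to 3: c·d

Answer: REACHABLE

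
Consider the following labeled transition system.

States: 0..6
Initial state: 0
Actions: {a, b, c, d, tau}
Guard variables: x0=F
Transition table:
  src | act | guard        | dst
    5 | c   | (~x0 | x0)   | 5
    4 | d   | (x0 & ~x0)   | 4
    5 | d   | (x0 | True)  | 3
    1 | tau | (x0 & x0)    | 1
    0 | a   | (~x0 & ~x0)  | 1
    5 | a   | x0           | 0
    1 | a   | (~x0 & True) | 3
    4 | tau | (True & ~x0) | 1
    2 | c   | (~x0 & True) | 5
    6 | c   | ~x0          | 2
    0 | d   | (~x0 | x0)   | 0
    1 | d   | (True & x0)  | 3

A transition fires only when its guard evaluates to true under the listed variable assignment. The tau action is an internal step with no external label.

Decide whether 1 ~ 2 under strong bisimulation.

Answer: NOT BISIMILAR

Trace:
Bisimulation quotient by refinement:
  round 0: {{0,1,2,3,4,5,6}}
  round 1: {{0},{1},{2,6},{3},{4},{5}}
  round 2: {{0},{1},{2},{3},{4},{5},{6}}
stable after 3 split(s): 7 block(s)
[1]={1}  [2]={2}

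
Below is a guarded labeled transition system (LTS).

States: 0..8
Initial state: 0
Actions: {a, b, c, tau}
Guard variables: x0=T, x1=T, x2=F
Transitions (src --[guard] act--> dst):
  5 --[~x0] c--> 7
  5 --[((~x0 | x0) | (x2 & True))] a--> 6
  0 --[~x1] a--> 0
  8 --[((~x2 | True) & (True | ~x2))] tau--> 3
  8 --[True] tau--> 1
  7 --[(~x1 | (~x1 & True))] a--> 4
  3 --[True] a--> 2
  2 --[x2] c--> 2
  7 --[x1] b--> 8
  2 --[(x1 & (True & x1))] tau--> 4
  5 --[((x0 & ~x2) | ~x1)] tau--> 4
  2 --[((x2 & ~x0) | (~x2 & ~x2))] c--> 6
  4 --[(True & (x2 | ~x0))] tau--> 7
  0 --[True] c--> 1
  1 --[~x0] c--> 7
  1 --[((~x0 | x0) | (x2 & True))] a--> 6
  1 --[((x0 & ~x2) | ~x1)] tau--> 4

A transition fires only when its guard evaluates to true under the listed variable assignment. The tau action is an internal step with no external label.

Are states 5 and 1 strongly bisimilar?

Refine partition for ~:
  π0 = {{0,1,2,3,4,5,6,7,8}}
  π1 = {{0},{1,5},{2},{3},{4,6},{7},{8}}
Fixed point at round 2; 7 class(es).
[5]={1,5}  [1]={1,5}

Answer: BISIMILAR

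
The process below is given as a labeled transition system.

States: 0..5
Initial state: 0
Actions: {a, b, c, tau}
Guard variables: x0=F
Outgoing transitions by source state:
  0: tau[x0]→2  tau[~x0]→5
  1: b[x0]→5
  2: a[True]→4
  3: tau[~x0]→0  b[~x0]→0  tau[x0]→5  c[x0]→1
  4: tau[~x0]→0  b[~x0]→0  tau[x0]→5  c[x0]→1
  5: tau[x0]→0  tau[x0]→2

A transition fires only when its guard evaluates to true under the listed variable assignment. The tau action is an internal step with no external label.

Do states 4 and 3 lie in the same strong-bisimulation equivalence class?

Bisimulation quotient by refinement:
  π0 = {{0,1,2,3,4,5}}
  π1 = {{0},{1,5},{2},{3,4}}
4 equivalence class(es) (converged in 2)
class of 4: {3,4}; class of 3: {3,4}

Answer: BISIMILAR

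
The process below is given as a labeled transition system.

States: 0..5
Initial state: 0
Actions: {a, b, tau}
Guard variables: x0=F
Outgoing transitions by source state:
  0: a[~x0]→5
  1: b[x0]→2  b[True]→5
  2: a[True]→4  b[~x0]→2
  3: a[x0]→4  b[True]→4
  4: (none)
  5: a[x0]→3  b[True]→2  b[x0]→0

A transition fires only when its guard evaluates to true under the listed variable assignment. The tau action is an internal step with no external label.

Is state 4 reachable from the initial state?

Guard filter leaves 6 enabled edge(s).
L0 = {0}
L1 = {5}  now seen {0,5}
L2 = {2}  now seen {0,2,5}
L3 = {4}  now seen {0,2,4,5}
Reach set: {0,2,4,5}
Path to 4: a·b·a

Answer: REACHABLE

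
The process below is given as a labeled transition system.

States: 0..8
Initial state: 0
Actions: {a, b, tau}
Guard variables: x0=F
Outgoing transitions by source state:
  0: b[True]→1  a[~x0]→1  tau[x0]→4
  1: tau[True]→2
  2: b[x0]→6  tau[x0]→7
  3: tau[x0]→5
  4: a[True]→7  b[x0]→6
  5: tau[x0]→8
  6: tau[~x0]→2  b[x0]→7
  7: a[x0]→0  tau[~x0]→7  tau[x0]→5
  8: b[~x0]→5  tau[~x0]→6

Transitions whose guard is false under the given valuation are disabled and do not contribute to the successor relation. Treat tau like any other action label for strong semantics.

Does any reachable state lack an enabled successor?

R = {0,1,2}
  0: a→1  b→1  [2 out]
  1: tau→2  [1 out]
  2: ∅  [no exit]
trace reaching 2: b·tau

Answer: DEADLOCK at state 2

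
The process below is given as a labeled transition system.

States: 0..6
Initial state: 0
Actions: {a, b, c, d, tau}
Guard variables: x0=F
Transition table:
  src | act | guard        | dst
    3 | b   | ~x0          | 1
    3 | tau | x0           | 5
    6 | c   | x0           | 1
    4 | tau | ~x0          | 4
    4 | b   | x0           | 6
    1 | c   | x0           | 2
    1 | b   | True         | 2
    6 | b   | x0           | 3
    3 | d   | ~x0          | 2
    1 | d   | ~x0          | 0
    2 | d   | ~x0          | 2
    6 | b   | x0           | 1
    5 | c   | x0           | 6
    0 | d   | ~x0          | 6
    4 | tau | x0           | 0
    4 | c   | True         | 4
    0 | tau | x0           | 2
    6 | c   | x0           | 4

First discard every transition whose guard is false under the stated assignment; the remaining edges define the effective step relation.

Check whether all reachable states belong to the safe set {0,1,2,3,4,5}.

Safe = {0,1,2,3,4,5}
Reachable = {0,6}
  0: ✓
  6: ✗ unsafe
witness against invariant: d → 6

Answer: INVARIANT VIOLATED at state 6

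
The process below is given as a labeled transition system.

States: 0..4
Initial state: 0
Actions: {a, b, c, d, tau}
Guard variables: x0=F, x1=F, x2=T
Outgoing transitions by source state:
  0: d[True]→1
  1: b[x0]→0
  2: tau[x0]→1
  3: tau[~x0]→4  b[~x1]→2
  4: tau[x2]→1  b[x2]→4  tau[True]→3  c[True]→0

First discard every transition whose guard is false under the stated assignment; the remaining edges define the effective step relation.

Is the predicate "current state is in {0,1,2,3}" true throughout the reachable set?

Answer: INVARIANT HOLDS

Working:
Safe = {0,1,2,3}
R = {0,1}
  0: ok
  1: ok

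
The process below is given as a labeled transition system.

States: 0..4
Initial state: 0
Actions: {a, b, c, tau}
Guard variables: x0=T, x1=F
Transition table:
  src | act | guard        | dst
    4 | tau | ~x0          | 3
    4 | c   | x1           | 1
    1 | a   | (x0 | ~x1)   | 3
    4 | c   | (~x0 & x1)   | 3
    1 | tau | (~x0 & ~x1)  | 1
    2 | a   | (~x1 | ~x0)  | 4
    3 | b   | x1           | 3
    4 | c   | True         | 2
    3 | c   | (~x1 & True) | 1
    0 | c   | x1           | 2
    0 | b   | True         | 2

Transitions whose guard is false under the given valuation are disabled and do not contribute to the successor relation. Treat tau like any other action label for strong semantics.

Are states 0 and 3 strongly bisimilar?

Bisimulation quotient by refinement:
  π0 = {{0,1,2,3,4}}
  π1 = {{0},{1,2},{3,4}}
3 equivalence class(es) (converged in 2)
[0]={0}  [3]={3,4}

Answer: NOT BISIMILAR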